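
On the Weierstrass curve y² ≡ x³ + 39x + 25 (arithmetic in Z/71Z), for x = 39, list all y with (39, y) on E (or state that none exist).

35, 36

x³ + 39x + 25 = 60865 ≡ 18 (mod 71).
Square roots of 18 mod 71: 35 and 36 (since 35² = 1225 ≡ 18).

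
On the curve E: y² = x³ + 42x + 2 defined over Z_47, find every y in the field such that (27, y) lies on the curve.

none

x³ + 42x + 2 = 20819 ≡ 45 (mod 47).
45 is a non-residue mod 47; no y exists.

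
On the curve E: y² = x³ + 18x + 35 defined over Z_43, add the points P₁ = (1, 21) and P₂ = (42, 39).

(1, 21) + (42, 39). λ = (39 - 21)/(42 - 1) ≡ 18/41 mod 43. 41⁻¹ ≡ 21 (mod 43) since 41·21 = 861 ≡ 1, so λ ≡ 34.
  x = λ² - 1 - 42 = 1156 - 43 ≡ 38; y = λ·(1 - 38) - 21 ≡ 11. → (38, 11)

(38, 11)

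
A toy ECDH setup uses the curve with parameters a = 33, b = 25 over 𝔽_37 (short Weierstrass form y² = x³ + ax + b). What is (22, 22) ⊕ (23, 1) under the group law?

(26, 25)

(22, 22) + (23, 1). λ = (1 - 22)/(23 - 22) ≡ 16/1 mod 37. 1⁻¹ ≡ 1 (mod 37) since 1·1 = 1 ≡ 1, so λ ≡ 16.
  x = λ² - 22 - 23 = 256 - 45 ≡ 26; y = λ·(22 - 26) - 22 ≡ 25. → (26, 25)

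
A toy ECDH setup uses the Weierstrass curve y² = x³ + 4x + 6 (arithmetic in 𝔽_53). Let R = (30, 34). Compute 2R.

tangent at (30, 34): λ = (3·30² + 4)/(2·34) ≡ 1/15. 15⁻¹ ≡ 46 (mod 53) since 15·46 = 690 ≡ 1, so λ ≡ 1·46 ≡ 46.
  x = λ² - 30 - 30 = 2116 - 60 ≡ 42; y = λ·(30 - 42) - 34 ≡ 50. → (42, 50)

(42, 50)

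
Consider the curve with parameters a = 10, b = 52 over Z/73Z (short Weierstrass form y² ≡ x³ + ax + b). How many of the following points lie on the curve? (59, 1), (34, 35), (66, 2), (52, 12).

(59, 1): 1² ≡ 1, rhs ≡ 15 → off.
(34, 35): 35² ≡ 57, rhs ≡ 57 → on.
(66, 2): 2² ≡ 4, rhs ≡ 4 → on.
(52, 12): 12² ≡ 71, rhs ≡ 71 → on.

3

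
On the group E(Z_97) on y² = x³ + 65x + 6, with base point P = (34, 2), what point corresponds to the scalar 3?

Repeated addition: build up to 3P.
2P: tangent at (34, 2): λ = (3·34² + 65)/(2·2) ≡ 41/4. 4⁻¹ ≡ 73 (mod 97) since 4·73 = 292 ≡ 1, so λ ≡ 41·73 ≡ 83.
  x = λ² - 34 - 34 = 6889 - 68 ≡ 31; y = λ·(34 - 31) - 2 ≡ 53. → (31, 53)
3P: (31, 53) + (34, 2). λ = (2 - 53)/(34 - 31) ≡ 46/3 mod 97. 3⁻¹ ≡ 65 (mod 97), so λ ≡ 80.
  x = λ² - 31 - 34 = 6400 - 65 ≡ 30; y = λ·(31 - 30) - 53 ≡ 27. → (30, 27)

(30, 27)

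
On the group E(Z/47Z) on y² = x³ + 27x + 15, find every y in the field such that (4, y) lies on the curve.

none

x³ + 27x + 15 = 187 ≡ 46 (mod 47).
46 is a non-residue mod 47; no y exists.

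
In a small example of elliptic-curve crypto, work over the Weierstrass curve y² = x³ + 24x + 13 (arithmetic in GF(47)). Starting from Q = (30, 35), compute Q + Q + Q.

Repeated addition: build up to 3Q.
2Q: tangent at (30, 35): λ = (3·30² + 24)/(2·35) ≡ 45/23. 23⁻¹ ≡ 45 (mod 47) since 23·45 = 1035 ≡ 1, so λ ≡ 45·45 ≡ 4.
  x = λ² - 30 - 30 = 16 - 60 ≡ 3; y = λ·(30 - 3) - 35 ≡ 26. → (3, 26)
3Q: (3, 26) + (30, 35). λ = (35 - 26)/(30 - 3) ≡ 9/27 mod 47. 27⁻¹ ≡ 7 (mod 47), so λ ≡ 16.
  x = λ² - 3 - 30 = 256 - 33 ≡ 35; y = λ·(3 - 35) - 26 ≡ 26. → (35, 26)

(35, 26)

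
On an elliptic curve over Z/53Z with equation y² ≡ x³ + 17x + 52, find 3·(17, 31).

Write Q = (17, 31).
Repeated addition: build up to 3Q.
2Q: tangent at (17, 31): λ = (3·17² + 17)/(2·31) ≡ 36/9. 9⁻¹ ≡ 6 (mod 53) since 9·6 = 54 ≡ 1, so λ ≡ 36·6 ≡ 4.
  x = λ² - 17 - 17 = 16 - 34 ≡ 35; y = λ·(17 - 35) - 31 ≡ 3. → (35, 3)
3Q: (35, 3) + (17, 31). λ = (31 - 3)/(17 - 35) ≡ 28/35 mod 53. 35⁻¹ ≡ 50 (mod 53) since 35·50 = 1750 ≡ 1, so λ ≡ 22.
  x = λ² - 35 - 17 = 484 - 52 ≡ 8; y = λ·(35 - 8) - 3 ≡ 8. → (8, 8)

(8, 8)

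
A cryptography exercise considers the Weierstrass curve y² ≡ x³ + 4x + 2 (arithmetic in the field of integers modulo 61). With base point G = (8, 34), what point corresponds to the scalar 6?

(59, 48)

Repeated addition: build up to 6G.
2G: tangent at (8, 34): λ = (3·8² + 4)/(2·34) ≡ 13/7. 7⁻¹ ≡ 35 (mod 61), so λ ≡ 13·35 ≡ 28.
  x = λ² - 8 - 8 = 784 - 16 ≡ 36; y = λ·(8 - 36) - 34 ≡ 36. → (36, 36)
3G: (36, 36) + (8, 34). λ = (34 - 36)/(8 - 36) ≡ 59/33 mod 61. 33⁻¹ ≡ 37 (mod 61) since 33·37 = 1221 ≡ 1, so λ ≡ 48.
  x = λ² - 36 - 8 = 2304 - 44 ≡ 3; y = λ·(36 - 3) - 36 ≡ 23. → (3, 23)
4G: (3, 23) + (8, 34). λ = (34 - 23)/(8 - 3) ≡ 11/5 mod 61. 5⁻¹ ≡ 49 (mod 61) since 5·49 = 245 ≡ 1, so λ ≡ 51.
  x = λ² - 3 - 8 = 2601 - 11 ≡ 28; y = λ·(3 - 28) - 23 ≡ 44. → (28, 44)
5G: (28, 44) + (8, 34). λ = (34 - 44)/(8 - 28) ≡ 51/41 mod 61. 41⁻¹ ≡ 3 (mod 61), so λ ≡ 31.
  x = λ² - 28 - 8 = 961 - 36 ≡ 10; y = λ·(28 - 10) - 44 ≡ 26. → (10, 26)
6G: (10, 26) + (8, 34). λ = (34 - 26)/(8 - 10) ≡ 8/59 mod 61. 59⁻¹ ≡ 30 (mod 61), so λ ≡ 57.
  x = λ² - 10 - 8 = 3249 - 18 ≡ 59; y = λ·(10 - 59) - 26 ≡ 48. → (59, 48)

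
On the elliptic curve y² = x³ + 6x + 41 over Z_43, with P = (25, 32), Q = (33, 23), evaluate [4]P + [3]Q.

First 4P:
Double-and-add on 4 = (100)₂. Start with P = (25, 32) for the leading 1-bit.
double: tangent at (25, 32): λ = (3·25² + 6)/(2·32) ≡ 32/21. 21⁻¹ ≡ 41 (mod 43) since 21·41 = 861 ≡ 1, so λ ≡ 32·41 ≡ 22.
  x = λ² - 25 - 25 = 484 - 50 ≡ 4; y = λ·(25 - 4) - 32 ≡ 0. → (4, 0)
double: (4, 0) + (4, 0): same x and y₁ ≡ -y₂, so the sum is 𝒪.
4P = 𝒪.
Next 3Q:
Repeated addition: build up to 3Q.
2Q: tangent at (33, 23): λ = (3·33² + 6)/(2·23) ≡ 5/3. 3⁻¹ ≡ 29 (mod 43), so λ ≡ 5·29 ≡ 16.
  x = λ² - 33 - 33 = 256 - 66 ≡ 18; y = λ·(33 - 18) - 23 ≡ 2. → (18, 2)
3Q: (18, 2) + (33, 23). λ = (23 - 2)/(33 - 18) ≡ 21/15 mod 43. 15⁻¹ ≡ 23 (mod 43) since 15·23 = 345 ≡ 1, so λ ≡ 10.
  x = λ² - 18 - 33 = 100 - 51 ≡ 6; y = λ·(18 - 6) - 2 ≡ 32. → (6, 32)
3Q = (6, 32).
Finally 4P + 3Q:
𝒪 + (6, 32) = (6, 32) (identity).

(6, 32)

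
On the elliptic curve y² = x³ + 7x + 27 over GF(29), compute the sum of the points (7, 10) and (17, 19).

(7, 10) + (17, 19). λ = (19 - 10)/(17 - 7) ≡ 9/10 mod 29. 10⁻¹ ≡ 3 (mod 29) since 10·3 = 30 ≡ 1, so λ ≡ 27.
  x = λ² - 7 - 17 = 729 - 24 ≡ 9; y = λ·(7 - 9) - 10 ≡ 23. → (9, 23)

(9, 23)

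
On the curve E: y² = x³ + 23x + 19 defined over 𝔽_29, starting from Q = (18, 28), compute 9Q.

(7, 28)

Double-and-add on 9 = (1001)₂. Start with Q = (18, 28) for the leading 1-bit.
double: tangent at (18, 28): λ = (3·18² + 23)/(2·28) ≡ 9/27. 27⁻¹ ≡ 14 (mod 29), so λ ≡ 9·14 ≡ 10.
  x = λ² - 18 - 18 = 100 - 36 ≡ 6; y = λ·(18 - 6) - 28 ≡ 5. → (6, 5)
double: tangent at (6, 5): λ = (3·6² + 23)/(2·5) ≡ 15/10. 10⁻¹ ≡ 3 (mod 29) since 10·3 = 30 ≡ 1, so λ ≡ 15·3 ≡ 16.
  x = λ² - 6 - 6 = 256 - 12 ≡ 12; y = λ·(6 - 12) - 5 ≡ 15. → (12, 15)
double: tangent at (12, 15): λ = (3·12² + 23)/(2·15) ≡ 20/1. 1⁻¹ ≡ 1 (mod 29), so λ ≡ 20·1 ≡ 20.
  x = λ² - 12 - 12 = 400 - 24 ≡ 28; y = λ·(12 - 28) - 15 ≡ 13. → (28, 13)
add Q: (28, 13) + (18, 28). λ = (28 - 13)/(18 - 28) ≡ 15/19 mod 29. 19⁻¹ ≡ 26 (mod 29) since 19·26 = 494 ≡ 1, so λ ≡ 13.
  x = λ² - 28 - 18 = 169 - 46 ≡ 7; y = λ·(28 - 7) - 13 ≡ 28. → (7, 28)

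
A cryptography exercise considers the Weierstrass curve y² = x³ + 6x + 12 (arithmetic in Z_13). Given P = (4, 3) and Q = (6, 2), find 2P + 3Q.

(6, 11)

First 2P:
Repeated addition: build up to 2P.
2P: tangent at (4, 3): λ = (3·4² + 6)/(2·3) ≡ 2/6. 6⁻¹ ≡ 11 (mod 13) since 6·11 = 66 ≡ 1, so λ ≡ 2·11 ≡ 9.
  x = λ² - 4 - 4 = 81 - 8 ≡ 8; y = λ·(4 - 8) - 3 ≡ 0. → (8, 0)
2P = (8, 0).
Next 3Q:
Repeated addition: build up to 3Q.
2Q: tangent at (6, 2): λ = (3·6² + 6)/(2·2) ≡ 10/4. 4⁻¹ ≡ 10 (mod 13), so λ ≡ 10·10 ≡ 9.
  x = λ² - 6 - 6 = 81 - 12 ≡ 4; y = λ·(6 - 4) - 2 ≡ 3. → (4, 3)
3Q: (4, 3) + (6, 2). λ = (2 - 3)/(6 - 4) ≡ 12/2 mod 13. 2⁻¹ ≡ 7 (mod 13), so λ ≡ 6.
  x = λ² - 4 - 6 = 36 - 10 ≡ 0; y = λ·(4 - 0) - 3 ≡ 8. → (0, 8)
3Q = (0, 8).
Finally 2P + 3Q:
(8, 0) + (0, 8). λ = (8 - 0)/(0 - 8) ≡ 8/5 mod 13. 5⁻¹ ≡ 8 (mod 13) since 5·8 = 40 ≡ 1, so λ ≡ 12.
  x = λ² - 8 - 0 = 144 - 8 ≡ 6; y = λ·(8 - 6) - 0 ≡ 11. → (6, 11)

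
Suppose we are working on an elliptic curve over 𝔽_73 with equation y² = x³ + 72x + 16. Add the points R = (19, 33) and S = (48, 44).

(19, 33) + (48, 44). λ = (44 - 33)/(48 - 19) ≡ 11/29 mod 73. 29⁻¹ ≡ 68 (mod 73) since 29·68 = 1972 ≡ 1, so λ ≡ 18.
  x = λ² - 19 - 48 = 324 - 67 ≡ 38; y = λ·(19 - 38) - 33 ≡ 63. → (38, 63)

(38, 63)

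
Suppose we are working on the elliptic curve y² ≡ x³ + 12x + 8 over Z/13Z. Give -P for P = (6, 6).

-(6, 6) = (6, -6 mod 13) = (6, 7).

(6, 7)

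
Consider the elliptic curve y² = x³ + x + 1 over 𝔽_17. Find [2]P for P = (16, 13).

(15, 12)

tangent at (16, 13): λ = (3·16² + 1)/(2·13) ≡ 4/9. 9⁻¹ ≡ 2 (mod 17), so λ ≡ 4·2 ≡ 8.
  x = λ² - 16 - 16 = 64 - 32 ≡ 15; y = λ·(16 - 15) - 13 ≡ 12. → (15, 12)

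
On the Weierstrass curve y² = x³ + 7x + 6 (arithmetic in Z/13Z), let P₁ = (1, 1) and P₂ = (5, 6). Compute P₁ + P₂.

(1, 1) + (5, 6). λ = (6 - 1)/(5 - 1) ≡ 5/4 mod 13. 4⁻¹ ≡ 10 (mod 13) since 4·10 = 40 ≡ 1, so λ ≡ 11.
  x = λ² - 1 - 5 = 121 - 6 ≡ 11; y = λ·(1 - 11) - 1 ≡ 6. → (11, 6)

(11, 6)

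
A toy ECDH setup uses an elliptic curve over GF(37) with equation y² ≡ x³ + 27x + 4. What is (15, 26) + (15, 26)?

tangent at (15, 26): λ = (3·15² + 27)/(2·26) ≡ 36/15. 15⁻¹ ≡ 5 (mod 37), so λ ≡ 36·5 ≡ 32.
  x = λ² - 15 - 15 = 1024 - 30 ≡ 32; y = λ·(15 - 32) - 26 ≡ 22. → (32, 22)

(32, 22)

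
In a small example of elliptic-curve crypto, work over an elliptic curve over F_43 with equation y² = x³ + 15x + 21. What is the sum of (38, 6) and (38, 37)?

O

The two points share x = 38 and their y-coordinates satisfy 6 + 37 ≡ 0 (mod 43), so they are inverses. Their sum is 𝒪.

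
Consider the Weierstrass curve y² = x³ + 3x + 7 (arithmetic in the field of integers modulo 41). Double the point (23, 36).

(20, 20)

tangent at (23, 36): λ = (3·23² + 3)/(2·36) ≡ 32/31. 31⁻¹ ≡ 4 (mod 41), so λ ≡ 32·4 ≡ 5.
  x = λ² - 23 - 23 = 25 - 46 ≡ 20; y = λ·(23 - 20) - 36 ≡ 20. → (20, 20)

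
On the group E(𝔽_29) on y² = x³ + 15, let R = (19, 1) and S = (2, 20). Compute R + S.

(19, 1) + (2, 20). λ = (20 - 1)/(2 - 19) ≡ 19/12 mod 29. 12⁻¹ ≡ 17 (mod 29), so λ ≡ 4.
  x = λ² - 19 - 2 = 16 - 21 ≡ 24; y = λ·(19 - 24) - 1 ≡ 8. → (24, 8)

(24, 8)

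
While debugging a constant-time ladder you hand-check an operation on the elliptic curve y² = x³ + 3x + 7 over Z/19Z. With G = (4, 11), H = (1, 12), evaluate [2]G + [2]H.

(0, 8)

First 2G:
Repeated addition: build up to 2G.
2G: tangent at (4, 11): λ = (3·4² + 3)/(2·11) ≡ 13/3. 3⁻¹ ≡ 13 (mod 19), so λ ≡ 13·13 ≡ 17.
  x = λ² - 4 - 4 = 289 - 8 ≡ 15; y = λ·(4 - 15) - 11 ≡ 11. → (15, 11)
2G = (15, 11).
Next 2H:
Repeated addition: build up to 2H.
2H: tangent at (1, 12): λ = (3·1² + 3)/(2·12) ≡ 6/5. 5⁻¹ ≡ 4 (mod 19), so λ ≡ 6·4 ≡ 5.
  x = λ² - 1 - 1 = 25 - 2 ≡ 4; y = λ·(1 - 4) - 12 ≡ 11. → (4, 11)
2H = (4, 11).
Finally 2G + 2H:
(15, 11) + (4, 11). λ = (11 - 11)/(4 - 15) ≡ 0/8 mod 19. 8⁻¹ ≡ 12 (mod 19) since 8·12 = 96 ≡ 1, so λ ≡ 0.
  x = λ² - 15 - 4 = 0 - 19 ≡ 0; y = λ·(15 - 0) - 11 ≡ 8. → (0, 8)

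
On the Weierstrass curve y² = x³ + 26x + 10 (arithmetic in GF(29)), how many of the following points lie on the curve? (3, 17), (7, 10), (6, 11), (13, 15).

(3, 17): 17² ≡ 28, rhs ≡ 28 → on.
(7, 10): 10² ≡ 13, rhs ≡ 13 → on.
(6, 11): 11² ≡ 5, rhs ≡ 5 → on.
(13, 15): 15² ≡ 22, rhs ≡ 22 → on.

4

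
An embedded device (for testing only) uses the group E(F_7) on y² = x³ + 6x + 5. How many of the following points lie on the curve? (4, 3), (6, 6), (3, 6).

2

(4, 3): 3² ≡ 2, rhs ≡ 2 → on.
(6, 6): 6² ≡ 1, rhs ≡ 5 → off.
(3, 6): 6² ≡ 1, rhs ≡ 1 → on.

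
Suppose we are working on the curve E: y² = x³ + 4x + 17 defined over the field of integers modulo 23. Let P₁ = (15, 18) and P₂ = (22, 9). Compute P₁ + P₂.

(13, 9)

(15, 18) + (22, 9). λ = (9 - 18)/(22 - 15) ≡ 14/7 mod 23. 7⁻¹ ≡ 10 (mod 23) since 7·10 = 70 ≡ 1, so λ ≡ 2.
  x = λ² - 15 - 22 = 4 - 37 ≡ 13; y = λ·(15 - 13) - 18 ≡ 9. → (13, 9)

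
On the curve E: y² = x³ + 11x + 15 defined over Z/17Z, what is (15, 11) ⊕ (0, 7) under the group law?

(6, 5)

(15, 11) + (0, 7). λ = (7 - 11)/(0 - 15) ≡ 13/2 mod 17. 2⁻¹ ≡ 9 (mod 17) since 2·9 = 18 ≡ 1, so λ ≡ 15.
  x = λ² - 15 - 0 = 225 - 15 ≡ 6; y = λ·(15 - 6) - 11 ≡ 5. → (6, 5)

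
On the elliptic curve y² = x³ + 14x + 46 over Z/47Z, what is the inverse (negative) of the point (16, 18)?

-(16, 18) = (16, -18 mod 47) = (16, 29).

(16, 29)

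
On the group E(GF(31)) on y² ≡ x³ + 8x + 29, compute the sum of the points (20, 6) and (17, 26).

(20, 6) + (17, 26). λ = (26 - 6)/(17 - 20) ≡ 20/28 mod 31. 28⁻¹ ≡ 10 (mod 31), so λ ≡ 14.
  x = λ² - 20 - 17 = 196 - 37 ≡ 4; y = λ·(20 - 4) - 6 ≡ 1. → (4, 1)

(4, 1)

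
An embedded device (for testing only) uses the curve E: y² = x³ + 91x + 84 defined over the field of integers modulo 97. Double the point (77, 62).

tangent at (77, 62): λ = (3·77² + 91)/(2·62) ≡ 30/27. 27⁻¹ ≡ 18 (mod 97), so λ ≡ 30·18 ≡ 55.
  x = λ² - 77 - 77 = 3025 - 154 ≡ 58; y = λ·(77 - 58) - 62 ≡ 13. → (58, 13)

(58, 13)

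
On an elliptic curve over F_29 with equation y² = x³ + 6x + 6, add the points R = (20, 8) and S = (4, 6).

(20, 8) + (4, 6). λ = (6 - 8)/(4 - 20) ≡ 27/13 mod 29. 13⁻¹ ≡ 9 (mod 29), so λ ≡ 11.
  x = λ² - 20 - 4 = 121 - 24 ≡ 10; y = λ·(20 - 10) - 8 ≡ 15. → (10, 15)

(10, 15)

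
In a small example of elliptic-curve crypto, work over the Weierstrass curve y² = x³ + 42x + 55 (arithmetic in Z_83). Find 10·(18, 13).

(18, 13)

Write Q = (18, 13).
Repeated addition: build up to 10Q.
2Q: tangent at (18, 13): λ = (3·18² + 42)/(2·13) ≡ 18/26. 26⁻¹ ≡ 16 (mod 83) since 26·16 = 416 ≡ 1, so λ ≡ 18·16 ≡ 39.
  x = λ² - 18 - 18 = 1521 - 36 ≡ 74; y = λ·(18 - 74) - 13 ≡ 44. → (74, 44)
3Q: (74, 44) + (18, 13). λ = (13 - 44)/(18 - 74) ≡ 52/27 mod 83. 27⁻¹ ≡ 40 (mod 83), so λ ≡ 5.
  x = λ² - 74 - 18 = 25 - 92 ≡ 16; y = λ·(74 - 16) - 44 ≡ 80. → (16, 80)
4Q: (16, 80) + (18, 13). λ = (13 - 80)/(18 - 16) ≡ 16/2 mod 83. 2⁻¹ ≡ 42 (mod 83) since 2·42 = 84 ≡ 1, so λ ≡ 8.
  x = λ² - 16 - 18 = 64 - 34 ≡ 30; y = λ·(16 - 30) - 80 ≡ 57. → (30, 57)
5Q: (30, 57) + (18, 13). λ = (13 - 57)/(18 - 30) ≡ 39/71 mod 83. 71⁻¹ ≡ 76 (mod 83) since 71·76 = 5396 ≡ 1, so λ ≡ 59.
  x = λ² - 30 - 18 = 3481 - 48 ≡ 30; y = λ·(30 - 30) - 57 ≡ 26. → (30, 26)
6Q: (30, 26) + (18, 13). λ = (13 - 26)/(18 - 30) ≡ 70/71 mod 83. 71⁻¹ ≡ 76 (mod 83), so λ ≡ 8.
  x = λ² - 30 - 18 = 64 - 48 ≡ 16; y = λ·(30 - 16) - 26 ≡ 3. → (16, 3)
7Q: (16, 3) + (18, 13). λ = (13 - 3)/(18 - 16) ≡ 10/2 mod 83. 2⁻¹ ≡ 42 (mod 83) since 2·42 = 84 ≡ 1, so λ ≡ 5.
  x = λ² - 16 - 18 = 25 - 34 ≡ 74; y = λ·(16 - 74) - 3 ≡ 39. → (74, 39)
8Q: (74, 39) + (18, 13). λ = (13 - 39)/(18 - 74) ≡ 57/27 mod 83. 27⁻¹ ≡ 40 (mod 83) since 27·40 = 1080 ≡ 1, so λ ≡ 39.
  x = λ² - 74 - 18 = 1521 - 92 ≡ 18; y = λ·(74 - 18) - 39 ≡ 70. → (18, 70)
9Q: (18, 70) + (18, 13): same x and y₁ ≡ -y₂, so the sum is 𝒪.
10Q: 𝒪 + (18, 13) = (18, 13) (identity).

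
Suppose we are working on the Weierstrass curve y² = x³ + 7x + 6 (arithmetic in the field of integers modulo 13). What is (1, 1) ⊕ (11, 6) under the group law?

(11, 7)

(1, 1) + (11, 6). λ = (6 - 1)/(11 - 1) ≡ 5/10 mod 13. 10⁻¹ ≡ 4 (mod 13), so λ ≡ 7.
  x = λ² - 1 - 11 = 49 - 12 ≡ 11; y = λ·(1 - 11) - 1 ≡ 7. → (11, 7)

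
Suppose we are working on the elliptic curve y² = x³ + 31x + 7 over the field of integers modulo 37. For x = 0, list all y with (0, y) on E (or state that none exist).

9, 28

x³ + 31x + 7 = 7 ≡ 7 (mod 37).
Square roots of 7 mod 37: 9 and 28 (since 9² = 81 ≡ 7).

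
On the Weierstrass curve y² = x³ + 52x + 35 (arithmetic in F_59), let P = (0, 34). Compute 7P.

(40, 34)

Double-and-add on 7 = (111)₂. Start with P = (0, 34) for the leading 1-bit.
double: tangent at (0, 34): λ = (3·0² + 52)/(2·34) ≡ 52/9. 9⁻¹ ≡ 46 (mod 59), so λ ≡ 52·46 ≡ 32.
  x = λ² - 0 - 0 = 1024 - 0 ≡ 21; y = λ·(0 - 21) - 34 ≡ 2. → (21, 2)
add P: (21, 2) + (0, 34). λ = (34 - 2)/(0 - 21) ≡ 32/38 mod 59. 38⁻¹ ≡ 14 (mod 59) since 38·14 = 532 ≡ 1, so λ ≡ 35.
  x = λ² - 21 - 0 = 1225 - 21 ≡ 24; y = λ·(21 - 24) - 2 ≡ 11. → (24, 11)
double: tangent at (24, 11): λ = (3·24² + 52)/(2·11) ≡ 10/22. 22⁻¹ ≡ 51 (mod 59), so λ ≡ 10·51 ≡ 38.
  x = λ² - 24 - 24 = 1444 - 48 ≡ 39; y = λ·(24 - 39) - 11 ≡ 9. → (39, 9)
add P: (39, 9) + (0, 34). λ = (34 - 9)/(0 - 39) ≡ 25/20 mod 59. 20⁻¹ ≡ 3 (mod 59) since 20·3 = 60 ≡ 1, so λ ≡ 16.
  x = λ² - 39 - 0 = 256 - 39 ≡ 40; y = λ·(39 - 40) - 9 ≡ 34. → (40, 34)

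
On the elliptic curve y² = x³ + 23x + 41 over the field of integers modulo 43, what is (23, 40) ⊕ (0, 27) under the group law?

(33, 31)

(23, 40) + (0, 27). λ = (27 - 40)/(0 - 23) ≡ 30/20 mod 43. 20⁻¹ ≡ 28 (mod 43), so λ ≡ 23.
  x = λ² - 23 - 0 = 529 - 23 ≡ 33; y = λ·(23 - 33) - 40 ≡ 31. → (33, 31)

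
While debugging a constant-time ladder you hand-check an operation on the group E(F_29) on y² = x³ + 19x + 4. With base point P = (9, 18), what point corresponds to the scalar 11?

(0, 2)

Double-and-add on 11 = (1011)₂. Start with P = (9, 18) for the leading 1-bit.
double: tangent at (9, 18): λ = (3·9² + 19)/(2·18) ≡ 1/7. 7⁻¹ ≡ 25 (mod 29), so λ ≡ 1·25 ≡ 25.
  x = λ² - 9 - 9 = 625 - 18 ≡ 27; y = λ·(9 - 27) - 18 ≡ 25. → (27, 25)
double: tangent at (27, 25): λ = (3·27² + 19)/(2·25) ≡ 2/21. 21⁻¹ ≡ 18 (mod 29), so λ ≡ 2·18 ≡ 7.
  x = λ² - 27 - 27 = 49 - 54 ≡ 24; y = λ·(27 - 24) - 25 ≡ 25. → (24, 25)
add P: (24, 25) + (9, 18). λ = (18 - 25)/(9 - 24) ≡ 22/14 mod 29. 14⁻¹ ≡ 27 (mod 29), so λ ≡ 14.
  x = λ² - 24 - 9 = 196 - 33 ≡ 18; y = λ·(24 - 18) - 25 ≡ 1. → (18, 1)
double: tangent at (18, 1): λ = (3·18² + 19)/(2·1) ≡ 5/2. 2⁻¹ ≡ 15 (mod 29) since 2·15 = 30 ≡ 1, so λ ≡ 5·15 ≡ 17.
  x = λ² - 18 - 18 = 289 - 36 ≡ 21; y = λ·(18 - 21) - 1 ≡ 6. → (21, 6)
add P: (21, 6) + (9, 18). λ = (18 - 6)/(9 - 21) ≡ 12/17 mod 29. 17⁻¹ ≡ 12 (mod 29), so λ ≡ 28.
  x = λ² - 21 - 9 = 784 - 30 ≡ 0; y = λ·(21 - 0) - 6 ≡ 2. → (0, 2)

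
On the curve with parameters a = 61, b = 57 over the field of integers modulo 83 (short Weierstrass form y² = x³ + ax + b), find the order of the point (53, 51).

7

2P: tangent at (53, 51): λ = (3·53² + 61)/(2·51) ≡ 22/19. 19⁻¹ ≡ 35 (mod 83), so λ ≡ 22·35 ≡ 23.
  x = λ² - 53 - 53 = 529 - 106 ≡ 8; y = λ·(53 - 8) - 51 ≡ 71. → (8, 71)
3P: (8, 71) + (53, 51). λ = (51 - 71)/(53 - 8) ≡ 63/45 mod 83. 45⁻¹ ≡ 24 (mod 83), so λ ≡ 18.
  x = λ² - 8 - 53 = 324 - 61 ≡ 14; y = λ·(8 - 14) - 71 ≡ 70. → (14, 70)
4P: (14, 70) + (53, 51). λ = (51 - 70)/(53 - 14) ≡ 64/39 mod 83. 39⁻¹ ≡ 66 (mod 83), so λ ≡ 74.
  x = λ² - 14 - 53 = 5476 - 67 ≡ 14; y = λ·(14 - 14) - 70 ≡ 13. → (14, 13)
5P: (14, 13) + (53, 51). λ = (51 - 13)/(53 - 14) ≡ 38/39 mod 83. 39⁻¹ ≡ 66 (mod 83) since 39·66 = 2574 ≡ 1, so λ ≡ 18.
  x = λ² - 14 - 53 = 324 - 67 ≡ 8; y = λ·(14 - 8) - 13 ≡ 12. → (8, 12)
6P: (8, 12) + (53, 51). λ = (51 - 12)/(53 - 8) ≡ 39/45 mod 83. 45⁻¹ ≡ 24 (mod 83) since 45·24 = 1080 ≡ 1, so λ ≡ 23.
  x = λ² - 8 - 53 = 529 - 61 ≡ 53; y = λ·(8 - 53) - 12 ≡ 32. → (53, 32)
7P: (53, 32) + (53, 51): same x and y₁ ≡ -y₂, so the sum is O.
7P = O, so the order is 7.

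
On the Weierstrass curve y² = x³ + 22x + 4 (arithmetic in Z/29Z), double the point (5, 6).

(6, 27)

tangent at (5, 6): λ = (3·5² + 22)/(2·6) ≡ 10/12. 12⁻¹ ≡ 17 (mod 29), so λ ≡ 10·17 ≡ 25.
  x = λ² - 5 - 5 = 625 - 10 ≡ 6; y = λ·(5 - 6) - 6 ≡ 27. → (6, 27)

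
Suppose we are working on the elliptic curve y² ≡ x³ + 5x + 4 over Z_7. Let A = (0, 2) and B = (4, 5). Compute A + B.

(0, 2) + (4, 5). λ = (5 - 2)/(4 - 0) ≡ 3/4 mod 7. 4⁻¹ ≡ 2 (mod 7) since 4·2 = 8 ≡ 1, so λ ≡ 6.
  x = λ² - 0 - 4 = 36 - 4 ≡ 4; y = λ·(0 - 4) - 2 ≡ 2. → (4, 2)

(4, 2)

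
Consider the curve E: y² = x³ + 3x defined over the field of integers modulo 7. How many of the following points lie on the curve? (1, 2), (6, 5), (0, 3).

1

(1, 2): 2² ≡ 4, rhs ≡ 4 → on.
(6, 5): 5² ≡ 4, rhs ≡ 3 → off.
(0, 3): 3² ≡ 2, rhs ≡ 0 → off.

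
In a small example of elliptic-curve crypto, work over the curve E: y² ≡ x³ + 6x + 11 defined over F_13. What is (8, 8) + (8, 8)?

(11, 2)

tangent at (8, 8): λ = (3·8² + 6)/(2·8) ≡ 3/3. 3⁻¹ ≡ 9 (mod 13), so λ ≡ 3·9 ≡ 1.
  x = λ² - 8 - 8 = 1 - 16 ≡ 11; y = λ·(8 - 11) - 8 ≡ 2. → (11, 2)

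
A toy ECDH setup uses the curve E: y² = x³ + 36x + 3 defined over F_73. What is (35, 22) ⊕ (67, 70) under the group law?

(35, 22) + (67, 70). λ = (70 - 22)/(67 - 35) ≡ 48/32 mod 73. 32⁻¹ ≡ 16 (mod 73), so λ ≡ 38.
  x = λ² - 35 - 67 = 1444 - 102 ≡ 28; y = λ·(35 - 28) - 22 ≡ 25. → (28, 25)

(28, 25)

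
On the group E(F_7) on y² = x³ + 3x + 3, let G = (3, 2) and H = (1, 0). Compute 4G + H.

First 4G:
Repeated addition: build up to 4G.
2G: tangent at (3, 2): λ = (3·3² + 3)/(2·2) ≡ 2/4. 4⁻¹ ≡ 2 (mod 7) since 4·2 = 8 ≡ 1, so λ ≡ 2·2 ≡ 4.
  x = λ² - 3 - 3 = 16 - 6 ≡ 3; y = λ·(3 - 3) - 2 ≡ 5. → (3, 5)
3G: (3, 5) + (3, 2): same x and y₁ ≡ -y₂, so the sum is O.
4G: O + (3, 2) = (3, 2) (identity).
4G = (3, 2).
Finally 4G + H:
(3, 2) + (1, 0). λ = (0 - 2)/(1 - 3) ≡ 5/5 mod 7. 5⁻¹ ≡ 3 (mod 7) since 5·3 = 15 ≡ 1, so λ ≡ 1.
  x = λ² - 3 - 1 = 1 - 4 ≡ 4; y = λ·(3 - 4) - 2 ≡ 4. → (4, 4)

(4, 4)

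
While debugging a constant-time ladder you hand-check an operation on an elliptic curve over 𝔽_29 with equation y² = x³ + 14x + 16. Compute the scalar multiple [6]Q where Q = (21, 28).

(2, 9)

Repeated addition: build up to 6Q.
2Q: tangent at (21, 28): λ = (3·21² + 14)/(2·28) ≡ 3/27. 27⁻¹ ≡ 14 (mod 29), so λ ≡ 3·14 ≡ 13.
  x = λ² - 21 - 21 = 169 - 42 ≡ 11; y = λ·(21 - 11) - 28 ≡ 15. → (11, 15)
3Q: (11, 15) + (21, 28). λ = (28 - 15)/(21 - 11) ≡ 13/10 mod 29. 10⁻¹ ≡ 3 (mod 29), so λ ≡ 10.
  x = λ² - 11 - 21 = 100 - 32 ≡ 10; y = λ·(11 - 10) - 15 ≡ 24. → (10, 24)
4Q: (10, 24) + (21, 28). λ = (28 - 24)/(21 - 10) ≡ 4/11 mod 29. 11⁻¹ ≡ 8 (mod 29), so λ ≡ 3.
  x = λ² - 10 - 21 = 9 - 31 ≡ 7; y = λ·(10 - 7) - 24 ≡ 14. → (7, 14)
5Q: (7, 14) + (21, 28). λ = (28 - 14)/(21 - 7) ≡ 14/14 mod 29. 14⁻¹ ≡ 27 (mod 29), so λ ≡ 1.
  x = λ² - 7 - 21 = 1 - 28 ≡ 2; y = λ·(7 - 2) - 14 ≡ 20. → (2, 20)
6Q: (2, 20) + (21, 28). λ = (28 - 20)/(21 - 2) ≡ 8/19 mod 29. 19⁻¹ ≡ 26 (mod 29), so λ ≡ 5.
  x = λ² - 2 - 21 = 25 - 23 ≡ 2; y = λ·(2 - 2) - 20 ≡ 9. → (2, 9)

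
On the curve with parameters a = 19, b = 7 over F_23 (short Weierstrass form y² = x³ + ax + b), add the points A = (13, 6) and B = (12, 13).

(1, 2)

(13, 6) + (12, 13). λ = (13 - 6)/(12 - 13) ≡ 7/22 mod 23. 22⁻¹ ≡ 22 (mod 23) since 22·22 = 484 ≡ 1, so λ ≡ 16.
  x = λ² - 13 - 12 = 256 - 25 ≡ 1; y = λ·(13 - 1) - 6 ≡ 2. → (1, 2)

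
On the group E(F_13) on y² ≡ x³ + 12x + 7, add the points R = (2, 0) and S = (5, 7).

(10, 3)

(2, 0) + (5, 7). λ = (7 - 0)/(5 - 2) ≡ 7/3 mod 13. 3⁻¹ ≡ 9 (mod 13) since 3·9 = 27 ≡ 1, so λ ≡ 11.
  x = λ² - 2 - 5 = 121 - 7 ≡ 10; y = λ·(2 - 10) - 0 ≡ 3. → (10, 3)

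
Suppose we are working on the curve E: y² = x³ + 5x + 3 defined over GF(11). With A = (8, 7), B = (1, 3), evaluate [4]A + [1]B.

(0, 6)

First 4A:
Double-and-add on 4 = (100)₂. Start with A = (8, 7) for the leading 1-bit.
double: tangent at (8, 7): λ = (3·8² + 5)/(2·7) ≡ 10/3. 3⁻¹ ≡ 4 (mod 11), so λ ≡ 10·4 ≡ 7.
  x = λ² - 8 - 8 = 49 - 16 ≡ 0; y = λ·(8 - 0) - 7 ≡ 5. → (0, 5)
double: tangent at (0, 5): λ = (3·0² + 5)/(2·5) ≡ 5/10. 10⁻¹ ≡ 10 (mod 11) since 10·10 = 100 ≡ 1, so λ ≡ 5·10 ≡ 6.
  x = λ² - 0 - 0 = 36 - 0 ≡ 3; y = λ·(0 - 3) - 5 ≡ 10. → (3, 10)
4A = (3, 10).
Finally 4A + B:
(3, 10) + (1, 3). λ = (3 - 10)/(1 - 3) ≡ 4/9 mod 11. 9⁻¹ ≡ 5 (mod 11) since 9·5 = 45 ≡ 1, so λ ≡ 9.
  x = λ² - 3 - 1 = 81 - 4 ≡ 0; y = λ·(3 - 0) - 10 ≡ 6. → (0, 6)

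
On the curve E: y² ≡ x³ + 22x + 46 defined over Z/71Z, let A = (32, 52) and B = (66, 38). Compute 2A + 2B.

(14, 51)

First 2A:
Repeated addition: build up to 2A.
2A: tangent at (32, 52): λ = (3·32² + 22)/(2·52) ≡ 41/33. 33⁻¹ ≡ 28 (mod 71), so λ ≡ 41·28 ≡ 12.
  x = λ² - 32 - 32 = 144 - 64 ≡ 9; y = λ·(32 - 9) - 52 ≡ 11. → (9, 11)
2A = (9, 11).
Next 2B:
Repeated addition: build up to 2B.
2B: tangent at (66, 38): λ = (3·66² + 22)/(2·38) ≡ 26/5. 5⁻¹ ≡ 57 (mod 71), so λ ≡ 26·57 ≡ 62.
  x = λ² - 66 - 66 = 3844 - 132 ≡ 20; y = λ·(66 - 20) - 38 ≡ 45. → (20, 45)
2B = (20, 45).
Finally 2A + 2B:
(9, 11) + (20, 45). λ = (45 - 11)/(20 - 9) ≡ 34/11 mod 71. 11⁻¹ ≡ 13 (mod 71), so λ ≡ 16.
  x = λ² - 9 - 20 = 256 - 29 ≡ 14; y = λ·(9 - 14) - 11 ≡ 51. → (14, 51)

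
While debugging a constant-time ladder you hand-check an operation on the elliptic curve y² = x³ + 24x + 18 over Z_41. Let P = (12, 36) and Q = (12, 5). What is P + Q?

The two points share x = 12 and their y-coordinates satisfy 36 + 5 ≡ 0 (mod 41), so they are inverses. Their sum is 𝒪.

O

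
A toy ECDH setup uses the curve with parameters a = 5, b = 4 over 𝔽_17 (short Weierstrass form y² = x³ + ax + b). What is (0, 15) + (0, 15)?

(9, 9)

tangent at (0, 15): λ = (3·0² + 5)/(2·15) ≡ 5/13. 13⁻¹ ≡ 4 (mod 17), so λ ≡ 5·4 ≡ 3.
  x = λ² - 0 - 0 = 9 - 0 ≡ 9; y = λ·(0 - 9) - 15 ≡ 9. → (9, 9)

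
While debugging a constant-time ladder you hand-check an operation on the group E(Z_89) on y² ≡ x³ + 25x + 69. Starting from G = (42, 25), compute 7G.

Repeated addition: build up to 7G.
2G: tangent at (42, 25): λ = (3·42² + 25)/(2·25) ≡ 66/50. 50⁻¹ ≡ 73 (mod 89), so λ ≡ 66·73 ≡ 12.
  x = λ² - 42 - 42 = 144 - 84 ≡ 60; y = λ·(42 - 60) - 25 ≡ 26. → (60, 26)
3G: (60, 26) + (42, 25). λ = (25 - 26)/(42 - 60) ≡ 88/71 mod 89. 71⁻¹ ≡ 84 (mod 89), so λ ≡ 5.
  x = λ² - 60 - 42 = 25 - 102 ≡ 12; y = λ·(60 - 12) - 26 ≡ 36. → (12, 36)
4G: (12, 36) + (42, 25). λ = (25 - 36)/(42 - 12) ≡ 78/30 mod 89. 30⁻¹ ≡ 3 (mod 89) since 30·3 = 90 ≡ 1, so λ ≡ 56.
  x = λ² - 12 - 42 = 3136 - 54 ≡ 56; y = λ·(12 - 56) - 36 ≡ 81. → (56, 81)
5G: (56, 81) + (42, 25). λ = (25 - 81)/(42 - 56) ≡ 33/75 mod 89. 75⁻¹ ≡ 19 (mod 89), so λ ≡ 4.
  x = λ² - 56 - 42 = 16 - 98 ≡ 7; y = λ·(56 - 7) - 81 ≡ 26. → (7, 26)
6G: (7, 26) + (42, 25). λ = (25 - 26)/(42 - 7) ≡ 88/35 mod 89. 35⁻¹ ≡ 28 (mod 89) since 35·28 = 980 ≡ 1, so λ ≡ 61.
  x = λ² - 7 - 42 = 3721 - 49 ≡ 23; y = λ·(7 - 23) - 26 ≡ 66. → (23, 66)
7G: (23, 66) + (42, 25). λ = (25 - 66)/(42 - 23) ≡ 48/19 mod 89. 19⁻¹ ≡ 75 (mod 89) since 19·75 = 1425 ≡ 1, so λ ≡ 40.
  x = λ² - 23 - 42 = 1600 - 65 ≡ 22; y = λ·(23 - 22) - 66 ≡ 63. → (22, 63)

(22, 63)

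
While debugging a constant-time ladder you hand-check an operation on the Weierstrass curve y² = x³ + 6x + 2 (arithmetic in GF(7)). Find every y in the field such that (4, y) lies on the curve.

x³ + 6x + 2 = 90 ≡ 6 (mod 7).
6 is a non-residue mod 7; no y exists.

none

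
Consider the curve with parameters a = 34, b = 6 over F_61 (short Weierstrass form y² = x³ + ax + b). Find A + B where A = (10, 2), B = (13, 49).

(53, 36)

(10, 2) + (13, 49). λ = (49 - 2)/(13 - 10) ≡ 47/3 mod 61. 3⁻¹ ≡ 41 (mod 61), so λ ≡ 36.
  x = λ² - 10 - 13 = 1296 - 23 ≡ 53; y = λ·(10 - 53) - 2 ≡ 36. → (53, 36)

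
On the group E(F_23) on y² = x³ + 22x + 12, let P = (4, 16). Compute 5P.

Double-and-add on 5 = (101)₂. Start with P = (4, 16) for the leading 1-bit.
double: tangent at (4, 16): λ = (3·4² + 22)/(2·16) ≡ 1/9. 9⁻¹ ≡ 18 (mod 23), so λ ≡ 1·18 ≡ 18.
  x = λ² - 4 - 4 = 324 - 8 ≡ 17; y = λ·(4 - 17) - 16 ≡ 3. → (17, 3)
double: tangent at (17, 3): λ = (3·17² + 22)/(2·3) ≡ 15/6. 6⁻¹ ≡ 4 (mod 23) since 6·4 = 24 ≡ 1, so λ ≡ 15·4 ≡ 14.
  x = λ² - 17 - 17 = 196 - 34 ≡ 1; y = λ·(17 - 1) - 3 ≡ 14. → (1, 14)
add P: (1, 14) + (4, 16). λ = (16 - 14)/(4 - 1) ≡ 2/3 mod 23. 3⁻¹ ≡ 8 (mod 23) since 3·8 = 24 ≡ 1, so λ ≡ 16.
  x = λ² - 1 - 4 = 256 - 5 ≡ 21; y = λ·(1 - 21) - 14 ≡ 11. → (21, 11)

(21, 11)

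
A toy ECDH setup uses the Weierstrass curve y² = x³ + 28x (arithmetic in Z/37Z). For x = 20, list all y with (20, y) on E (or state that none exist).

x³ + 28x + 0 = 8560 ≡ 13 (mod 37).
13 is a non-residue mod 37; no y exists.

none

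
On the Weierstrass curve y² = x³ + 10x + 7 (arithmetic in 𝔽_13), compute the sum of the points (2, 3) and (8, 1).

(2, 3) + (8, 1). λ = (1 - 3)/(8 - 2) ≡ 11/6 mod 13. 6⁻¹ ≡ 11 (mod 13), so λ ≡ 4.
  x = λ² - 2 - 8 = 16 - 10 ≡ 6; y = λ·(2 - 6) - 3 ≡ 7. → (6, 7)

(6, 7)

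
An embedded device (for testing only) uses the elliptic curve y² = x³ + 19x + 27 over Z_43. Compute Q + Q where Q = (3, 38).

tangent at (3, 38): λ = (3·3² + 19)/(2·38) ≡ 3/33. 33⁻¹ ≡ 30 (mod 43), so λ ≡ 3·30 ≡ 4.
  x = λ² - 3 - 3 = 16 - 6 ≡ 10; y = λ·(3 - 10) - 38 ≡ 20. → (10, 20)

(10, 20)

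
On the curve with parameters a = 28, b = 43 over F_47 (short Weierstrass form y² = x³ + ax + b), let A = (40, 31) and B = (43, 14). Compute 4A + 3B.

First 4A:
Repeated addition: build up to 4A.
2A: tangent at (40, 31): λ = (3·40² + 28)/(2·31) ≡ 34/15. 15⁻¹ ≡ 22 (mod 47) since 15·22 = 330 ≡ 1, so λ ≡ 34·22 ≡ 43.
  x = λ² - 40 - 40 = 1849 - 80 ≡ 30; y = λ·(40 - 30) - 31 ≡ 23. → (30, 23)
3A: (30, 23) + (40, 31). λ = (31 - 23)/(40 - 30) ≡ 8/10 mod 47. 10⁻¹ ≡ 33 (mod 47), so λ ≡ 29.
  x = λ² - 30 - 40 = 841 - 70 ≡ 19; y = λ·(30 - 19) - 23 ≡ 14. → (19, 14)
4A: (19, 14) + (40, 31). λ = (31 - 14)/(40 - 19) ≡ 17/21 mod 47. 21⁻¹ ≡ 9 (mod 47), so λ ≡ 12.
  x = λ² - 19 - 40 = 144 - 59 ≡ 38; y = λ·(19 - 38) - 14 ≡ 40. → (38, 40)
4A = (38, 40).
Next 3B:
Repeated addition: build up to 3B.
2B: tangent at (43, 14): λ = (3·43² + 28)/(2·14) ≡ 29/28. 28⁻¹ ≡ 42 (mod 47) since 28·42 = 1176 ≡ 1, so λ ≡ 29·42 ≡ 43.
  x = λ² - 43 - 43 = 1849 - 86 ≡ 24; y = λ·(43 - 24) - 14 ≡ 4. → (24, 4)
3B: (24, 4) + (43, 14). λ = (14 - 4)/(43 - 24) ≡ 10/19 mod 47. 19⁻¹ ≡ 5 (mod 47) since 19·5 = 95 ≡ 1, so λ ≡ 3.
  x = λ² - 24 - 43 = 9 - 67 ≡ 36; y = λ·(24 - 36) - 4 ≡ 7. → (36, 7)
3B = (36, 7).
Finally 4A + 3B:
(38, 40) + (36, 7). λ = (7 - 40)/(36 - 38) ≡ 14/45 mod 47. 45⁻¹ ≡ 23 (mod 47), so λ ≡ 40.
  x = λ² - 38 - 36 = 1600 - 74 ≡ 22; y = λ·(38 - 22) - 40 ≡ 36. → (22, 36)

(22, 36)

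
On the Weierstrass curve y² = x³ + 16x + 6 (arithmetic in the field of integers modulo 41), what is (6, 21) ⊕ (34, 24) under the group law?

(11, 18)

(6, 21) + (34, 24). λ = (24 - 21)/(34 - 6) ≡ 3/28 mod 41. 28⁻¹ ≡ 22 (mod 41), so λ ≡ 25.
  x = λ² - 6 - 34 = 625 - 40 ≡ 11; y = λ·(6 - 11) - 21 ≡ 18. → (11, 18)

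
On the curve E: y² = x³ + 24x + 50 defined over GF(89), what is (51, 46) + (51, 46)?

tangent at (51, 46): λ = (3·51² + 24)/(2·46) ≡ 84/3. 3⁻¹ ≡ 30 (mod 89), so λ ≡ 84·30 ≡ 28.
  x = λ² - 51 - 51 = 784 - 102 ≡ 59; y = λ·(51 - 59) - 46 ≡ 86. → (59, 86)

(59, 86)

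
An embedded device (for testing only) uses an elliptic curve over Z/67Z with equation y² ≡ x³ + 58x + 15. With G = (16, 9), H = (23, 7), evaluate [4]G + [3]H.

First 4G:
Double-and-add on 4 = (100)₂. Start with G = (16, 9) for the leading 1-bit.
double: tangent at (16, 9): λ = (3·16² + 58)/(2·9) ≡ 22/18. 18⁻¹ ≡ 41 (mod 67), so λ ≡ 22·41 ≡ 31.
  x = λ² - 16 - 16 = 961 - 32 ≡ 58; y = λ·(16 - 58) - 9 ≡ 29. → (58, 29)
double: tangent at (58, 29): λ = (3·58² + 58)/(2·29) ≡ 33/58. 58⁻¹ ≡ 52 (mod 67), so λ ≡ 33·52 ≡ 41.
  x = λ² - 58 - 58 = 1681 - 116 ≡ 24; y = λ·(58 - 24) - 29 ≡ 25. → (24, 25)
4G = (24, 25).
Next 3H:
Repeated addition: build up to 3H.
2H: tangent at (23, 7): λ = (3·23² + 58)/(2·7) ≡ 37/14. 14⁻¹ ≡ 24 (mod 67), so λ ≡ 37·24 ≡ 17.
  x = λ² - 23 - 23 = 289 - 46 ≡ 42; y = λ·(23 - 42) - 7 ≡ 5. → (42, 5)
3H: (42, 5) + (23, 7). λ = (7 - 5)/(23 - 42) ≡ 2/48 mod 67. 48⁻¹ ≡ 7 (mod 67), so λ ≡ 14.
  x = λ² - 42 - 23 = 196 - 65 ≡ 64; y = λ·(42 - 64) - 5 ≡ 22. → (64, 22)
3H = (64, 22).
Finally 4G + 3H:
(24, 25) + (64, 22). λ = (22 - 25)/(64 - 24) ≡ 64/40 mod 67. 40⁻¹ ≡ 62 (mod 67) since 40·62 = 2480 ≡ 1, so λ ≡ 15.
  x = λ² - 24 - 64 = 225 - 88 ≡ 3; y = λ·(24 - 3) - 25 ≡ 22. → (3, 22)

(3, 22)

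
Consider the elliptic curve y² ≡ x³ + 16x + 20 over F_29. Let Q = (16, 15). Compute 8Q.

(9, 20)

Repeated addition: build up to 8Q.
2Q: tangent at (16, 15): λ = (3·16² + 16)/(2·15) ≡ 1/1. 1⁻¹ ≡ 1 (mod 29) since 1·1 = 1 ≡ 1, so λ ≡ 1·1 ≡ 1.
  x = λ² - 16 - 16 = 1 - 32 ≡ 27; y = λ·(16 - 27) - 15 ≡ 3. → (27, 3)
3Q: (27, 3) + (16, 15). λ = (15 - 3)/(16 - 27) ≡ 12/18 mod 29. 18⁻¹ ≡ 21 (mod 29), so λ ≡ 20.
  x = λ² - 27 - 16 = 400 - 43 ≡ 9; y = λ·(27 - 9) - 3 ≡ 9. → (9, 9)
4Q: (9, 9) + (16, 15). λ = (15 - 9)/(16 - 9) ≡ 6/7 mod 29. 7⁻¹ ≡ 25 (mod 29) since 7·25 = 175 ≡ 1, so λ ≡ 5.
  x = λ² - 9 - 16 = 25 - 25 ≡ 0; y = λ·(9 - 0) - 9 ≡ 7. → (0, 7)
5Q: (0, 7) + (16, 15). λ = (15 - 7)/(16 - 0) ≡ 8/16 mod 29. 16⁻¹ ≡ 20 (mod 29), so λ ≡ 15.
  x = λ² - 0 - 16 = 225 - 16 ≡ 6; y = λ·(0 - 6) - 7 ≡ 19. → (6, 19)
6Q: (6, 19) + (16, 15). λ = (15 - 19)/(16 - 6) ≡ 25/10 mod 29. 10⁻¹ ≡ 3 (mod 29) since 10·3 = 30 ≡ 1, so λ ≡ 17.
  x = λ² - 6 - 16 = 289 - 22 ≡ 6; y = λ·(6 - 6) - 19 ≡ 10. → (6, 10)
7Q: (6, 10) + (16, 15). λ = (15 - 10)/(16 - 6) ≡ 5/10 mod 29. 10⁻¹ ≡ 3 (mod 29) since 10·3 = 30 ≡ 1, so λ ≡ 15.
  x = λ² - 6 - 16 = 225 - 22 ≡ 0; y = λ·(6 - 0) - 10 ≡ 22. → (0, 22)
8Q: (0, 22) + (16, 15). λ = (15 - 22)/(16 - 0) ≡ 22/16 mod 29. 16⁻¹ ≡ 20 (mod 29) since 16·20 = 320 ≡ 1, so λ ≡ 5.
  x = λ² - 0 - 16 = 25 - 16 ≡ 9; y = λ·(0 - 9) - 22 ≡ 20. → (9, 20)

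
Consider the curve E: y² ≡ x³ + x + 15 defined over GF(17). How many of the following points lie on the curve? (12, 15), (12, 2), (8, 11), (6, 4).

(12, 15): 15² ≡ 4, rhs ≡ 4 → on.
(12, 2): 2² ≡ 4, rhs ≡ 4 → on.
(8, 11): 11² ≡ 2, rhs ≡ 8 → off.
(6, 4): 4² ≡ 16, rhs ≡ 16 → on.

3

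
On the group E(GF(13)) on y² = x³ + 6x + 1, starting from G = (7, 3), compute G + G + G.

Repeated addition: build up to 3G.
2G: tangent at (7, 3): λ = (3·7² + 6)/(2·3) ≡ 10/6. 6⁻¹ ≡ 11 (mod 13) since 6·11 = 66 ≡ 1, so λ ≡ 10·11 ≡ 6.
  x = λ² - 7 - 7 = 36 - 14 ≡ 9; y = λ·(7 - 9) - 3 ≡ 11. → (9, 11)
3G: (9, 11) + (7, 3). λ = (3 - 11)/(7 - 9) ≡ 5/11 mod 13. 11⁻¹ ≡ 6 (mod 13), so λ ≡ 4.
  x = λ² - 9 - 7 = 16 - 16 ≡ 0; y = λ·(9 - 0) - 11 ≡ 12. → (0, 12)

(0, 12)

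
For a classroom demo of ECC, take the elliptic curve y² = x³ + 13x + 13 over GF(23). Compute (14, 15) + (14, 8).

The two points share x = 14 and their y-coordinates satisfy 15 + 8 ≡ 0 (mod 23), so they are inverses. Their sum is the point at infinity.

O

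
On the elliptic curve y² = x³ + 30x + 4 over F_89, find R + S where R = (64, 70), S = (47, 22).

(64, 70) + (47, 22). λ = (22 - 70)/(47 - 64) ≡ 41/72 mod 89. 72⁻¹ ≡ 68 (mod 89) since 72·68 = 4896 ≡ 1, so λ ≡ 29.
  x = λ² - 64 - 47 = 841 - 111 ≡ 18; y = λ·(64 - 18) - 70 ≡ 18. → (18, 18)

(18, 18)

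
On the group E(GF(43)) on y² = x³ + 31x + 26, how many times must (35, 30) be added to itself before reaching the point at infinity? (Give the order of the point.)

2P: tangent at (35, 30): λ = (3·35² + 31)/(2·30) ≡ 8/17. 17⁻¹ ≡ 38 (mod 43) since 17·38 = 646 ≡ 1, so λ ≡ 8·38 ≡ 3.
  x = λ² - 35 - 35 = 9 - 70 ≡ 25; y = λ·(35 - 25) - 30 ≡ 0. → (25, 0)
3P: (25, 0) + (35, 30). λ = (30 - 0)/(35 - 25) ≡ 30/10 mod 43. 10⁻¹ ≡ 13 (mod 43), so λ ≡ 3.
  x = λ² - 25 - 35 = 9 - 60 ≡ 35; y = λ·(25 - 35) - 0 ≡ 13. → (35, 13)
4P: (35, 13) + (35, 30): same x and y₁ ≡ -y₂, so the sum is the point at infinity.
4P = the point at infinity, so the order is 4.

4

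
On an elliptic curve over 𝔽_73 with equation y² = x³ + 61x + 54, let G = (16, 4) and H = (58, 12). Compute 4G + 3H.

(69, 29)

First 4G:
Double-and-add on 4 = (100)₂. Start with G = (16, 4) for the leading 1-bit.
double: tangent at (16, 4): λ = (3·16² + 61)/(2·4) ≡ 26/8. 8⁻¹ ≡ 64 (mod 73) since 8·64 = 512 ≡ 1, so λ ≡ 26·64 ≡ 58.
  x = λ² - 16 - 16 = 3364 - 32 ≡ 47; y = λ·(16 - 47) - 4 ≡ 23. → (47, 23)
double: tangent at (47, 23): λ = (3·47² + 61)/(2·23) ≡ 45/46. 46⁻¹ ≡ 27 (mod 73) since 46·27 = 1242 ≡ 1, so λ ≡ 45·27 ≡ 47.
  x = λ² - 47 - 47 = 2209 - 94 ≡ 71; y = λ·(47 - 71) - 23 ≡ 17. → (71, 17)
4G = (71, 17).
Next 3H:
Repeated addition: build up to 3H.
2H: tangent at (58, 12): λ = (3·58² + 61)/(2·12) ≡ 6/24. 24⁻¹ ≡ 70 (mod 73) since 24·70 = 1680 ≡ 1, so λ ≡ 6·70 ≡ 55.
  x = λ² - 58 - 58 = 3025 - 116 ≡ 62; y = λ·(58 - 62) - 12 ≡ 60. → (62, 60)
3H: (62, 60) + (58, 12). λ = (12 - 60)/(58 - 62) ≡ 25/69 mod 73. 69⁻¹ ≡ 18 (mod 73), so λ ≡ 12.
  x = λ² - 62 - 58 = 144 - 120 ≡ 24; y = λ·(62 - 24) - 60 ≡ 31. → (24, 31)
3H = (24, 31).
Finally 4G + 3H:
(71, 17) + (24, 31). λ = (31 - 17)/(24 - 71) ≡ 14/26 mod 73. 26⁻¹ ≡ 59 (mod 73), so λ ≡ 23.
  x = λ² - 71 - 24 = 529 - 95 ≡ 69; y = λ·(71 - 69) - 17 ≡ 29. → (69, 29)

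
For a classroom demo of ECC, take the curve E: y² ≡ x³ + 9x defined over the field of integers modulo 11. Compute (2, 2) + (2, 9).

The two points share x = 2 and their y-coordinates satisfy 2 + 9 ≡ 0 (mod 11), so they are inverses. Their sum is O.

O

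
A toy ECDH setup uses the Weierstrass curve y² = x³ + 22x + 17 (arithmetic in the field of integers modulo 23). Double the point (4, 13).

tangent at (4, 13): λ = (3·4² + 22)/(2·13) ≡ 1/3. 3⁻¹ ≡ 8 (mod 23), so λ ≡ 1·8 ≡ 8.
  x = λ² - 4 - 4 = 64 - 8 ≡ 10; y = λ·(4 - 10) - 13 ≡ 8. → (10, 8)

(10, 8)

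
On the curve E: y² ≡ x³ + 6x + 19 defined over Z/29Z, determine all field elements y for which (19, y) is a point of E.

x³ + 6x + 19 = 6992 ≡ 3 (mod 29).
3 is a non-residue mod 29; no y exists.

none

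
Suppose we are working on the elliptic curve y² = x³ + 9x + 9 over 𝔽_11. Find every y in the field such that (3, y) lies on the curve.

x³ + 9x + 9 = 63 ≡ 8 (mod 11).
8 is a non-residue mod 11; no y exists.

none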